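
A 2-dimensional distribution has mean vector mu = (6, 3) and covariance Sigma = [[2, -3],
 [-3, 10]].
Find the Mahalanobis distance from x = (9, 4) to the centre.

Step 1 — centre the observation: (x - mu) = (3, 1).

Step 2 — invert Sigma. det(Sigma) = 2·10 - (-3)² = 11.
  Sigma^{-1} = (1/det) · [[d, -b], [-b, a]] = [[0.9091, 0.2727],
 [0.2727, 0.1818]].

Step 3 — form the quadratic (x - mu)^T · Sigma^{-1} · (x - mu):
  Sigma^{-1} · (x - mu) = (3, 1).
  (x - mu)^T · [Sigma^{-1} · (x - mu)] = (3)·(3) + (1)·(1) = 10.

Step 4 — take square root: d = √(10) ≈ 3.1623.

d(x, mu) = √(10) ≈ 3.1623


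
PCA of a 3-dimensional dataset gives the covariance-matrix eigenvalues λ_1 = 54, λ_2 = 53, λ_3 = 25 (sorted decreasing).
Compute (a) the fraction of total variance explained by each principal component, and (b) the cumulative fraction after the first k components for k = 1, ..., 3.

Step 1 — total variance = trace(Sigma) = Σ λ_i = 54 + 53 + 25 = 132.

Step 2 — fraction explained by component i = λ_i / Σ λ:
  PC1: 54/132 = 0.4091
  PC2: 53/132 = 0.4015
  PC3: 25/132 = 0.1894

Step 3 — cumulative fraction after k components = (λ_1 + ... + λ_k) / Σ λ:
  k = 1: 54/132 = 0.4091
  k = 2: (54 + 53)/132 = 107/132 = 0.8106
  k = 3: (54 + 53 + 25)/132 = 132/132 = 1

Summary (fraction, with percent):

explained: PC1 0.4091 (40.91%), PC2 0.4015 (40.15%), PC3 0.1894 (18.94%);  cumulative: 0.4091, 0.8106, 1


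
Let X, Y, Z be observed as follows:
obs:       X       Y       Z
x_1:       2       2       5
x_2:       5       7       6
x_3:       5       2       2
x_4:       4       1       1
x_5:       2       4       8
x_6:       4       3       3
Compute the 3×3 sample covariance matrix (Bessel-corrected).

Step 1 — column means:
  mean(X) = (2 + 5 + 5 + 4 + 2 + 4) / 6 = 22/6 = 3.6667
  mean(Y) = (2 + 7 + 2 + 1 + 4 + 3) / 6 = 19/6 = 3.1667
  mean(Z) = (5 + 6 + 2 + 1 + 8 + 3) / 6 = 25/6 = 4.1667

Step 2 — sample covariance S[i,j] = (1/(n-1)) · Σ_k (x_{k,i} - mean_i) · (x_{k,j} - mean_j), with n-1 = 5.
  S[X,X] = ((-1.6667)·(-1.6667) + (1.3333)·(1.3333) + (1.3333)·(1.3333) + (0.3333)·(0.3333) + (-1.6667)·(-1.6667) + (0.3333)·(0.3333)) / 5 = 9.3333/5 = 1.8667
  S[X,Y] = ((-1.6667)·(-1.1667) + (1.3333)·(3.8333) + (1.3333)·(-1.1667) + (0.3333)·(-2.1667) + (-1.6667)·(0.8333) + (0.3333)·(-0.1667)) / 5 = 3.3333/5 = 0.6667
  S[X,Z] = ((-1.6667)·(0.8333) + (1.3333)·(1.8333) + (1.3333)·(-2.1667) + (0.3333)·(-3.1667) + (-1.6667)·(3.8333) + (0.3333)·(-1.1667)) / 5 = -9.6667/5 = -1.9333
  S[Y,Y] = ((-1.1667)·(-1.1667) + (3.8333)·(3.8333) + (-1.1667)·(-1.1667) + (-2.1667)·(-2.1667) + (0.8333)·(0.8333) + (-0.1667)·(-0.1667)) / 5 = 22.8333/5 = 4.5667
  S[Y,Z] = ((-1.1667)·(0.8333) + (3.8333)·(1.8333) + (-1.1667)·(-2.1667) + (-2.1667)·(-3.1667) + (0.8333)·(3.8333) + (-0.1667)·(-1.1667)) / 5 = 18.8333/5 = 3.7667
  S[Z,Z] = ((0.8333)·(0.8333) + (1.8333)·(1.8333) + (-2.1667)·(-2.1667) + (-3.1667)·(-3.1667) + (3.8333)·(3.8333) + (-1.1667)·(-1.1667)) / 5 = 34.8333/5 = 6.9667

S is symmetric (S[j,i] = S[i,j]). Assembling:

S = [[1.8667, 0.6667, -1.9333],
 [0.6667, 4.5667, 3.7667],
 [-1.9333, 3.7667, 6.9667]]


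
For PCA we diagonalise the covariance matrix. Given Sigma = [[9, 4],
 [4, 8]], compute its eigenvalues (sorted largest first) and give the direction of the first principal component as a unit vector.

Step 1 — characteristic polynomial of 2×2 Sigma:
  det(Sigma - λI) = λ² - trace · λ + det = 0.
  trace = 9 + 8 = 17, det = 9·8 - (4)² = 56.
Step 2 — discriminant:
  Δ = trace² - 4·det = 289 - 224 = 65.
Step 3 — eigenvalues:
  λ = (trace ± √Δ)/2 = (17 ± 8.0623)/2,
  λ_1 = 12.5311,  λ_2 = 4.4689.

Step 4 — unit eigenvector for λ_1: solve (Sigma - λ_1 I)v = 0. First row:
  (9 - 12.5311)·v_x + (4)·v_y = 0, i.e. (-3.5311)·v_x + (4)·v_y = 0,
  so v ∝ (b, λ_1 - a) = (4, 3.5311) = u.
  ||u|| = √((4)² + (3.5311)²) = √(28.4689) ≈ 5.3356,
  v_1 = u/||u|| ≈ (0.7497, 0.6618) (||v_1|| = 1).

λ_1 = 12.5311,  λ_2 = 4.4689;  v_1 ≈ (0.7497, 0.6618)


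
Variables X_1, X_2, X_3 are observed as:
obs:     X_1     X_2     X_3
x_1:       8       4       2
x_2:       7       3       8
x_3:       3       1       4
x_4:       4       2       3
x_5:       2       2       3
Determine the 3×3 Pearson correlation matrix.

Step 1 — column means:
  mean(X_1) = (8 + 7 + 3 + 4 + 2) / 5 = 24/5 = 4.8
  mean(X_2) = (4 + 3 + 1 + 2 + 2) / 5 = 12/5 = 2.4
  mean(X_3) = (2 + 8 + 4 + 3 + 3) / 5 = 20/5 = 4

Step 2 — sample variances and covariances s[i,j] = (1/(n-1)) · Σ_k (x_{k,i} - mean_i) · (x_{k,j} - mean_j), with n-1 = 4:
  s[X_1,X_1] = ((3.2)·(3.2) + (2.2)·(2.2) + (-1.8)·(-1.8) + (-0.8)·(-0.8) + (-2.8)·(-2.8)) / 4 = 26.8/4 = 6.7
  s[X_1,X_2] = ((3.2)·(1.6) + (2.2)·(0.6) + (-1.8)·(-1.4) + (-0.8)·(-0.4) + (-2.8)·(-0.4)) / 4 = 10.4/4 = 2.6
  s[X_1,X_3] = ((3.2)·(-2) + (2.2)·(4) + (-1.8)·(0) + (-0.8)·(-1) + (-2.8)·(-1)) / 4 = 6/4 = 1.5
  s[X_2,X_2] = ((1.6)·(1.6) + (0.6)·(0.6) + (-1.4)·(-1.4) + (-0.4)·(-0.4) + (-0.4)·(-0.4)) / 4 = 5.2/4 = 1.3
  s[X_2,X_3] = ((1.6)·(-2) + (0.6)·(4) + (-1.4)·(0) + (-0.4)·(-1) + (-0.4)·(-1)) / 4 = 0/4 = 0
  s[X_3,X_3] = ((-2)·(-2) + (4)·(4) + (0)·(0) + (-1)·(-1) + (-1)·(-1)) / 4 = 22/4 = 5.5
  Sample standard deviations s_i = √(s[i,i]):
  s(X_1) = √(6.7) = 2.5884
  s(X_2) = √(1.3) = 1.1402
  s(X_3) = √(5.5) = 2.3452

Step 3 — r_{ij} = s_{ij} / (s_i · s_j):
  r[X_1,X_1] = 1 (diagonal).
  r[X_1,X_2] = 2.6 / (2.5884 · 1.1402) = 2.6 / 2.9513 = 0.881
  r[X_1,X_3] = 1.5 / (2.5884 · 2.3452) = 1.5 / 6.0704 = 0.2471
  r[X_2,X_2] = 1 (diagonal).
  r[X_2,X_3] = 0 / (1.1402 · 2.3452) = 0 / 2.6739 = 0
  r[X_3,X_3] = 1 (diagonal).

R is symmetric with unit diagonal. Assembling:

R = [[1, 0.881, 0.2471],
 [0.881, 1, 0],
 [0.2471, 0, 1]]


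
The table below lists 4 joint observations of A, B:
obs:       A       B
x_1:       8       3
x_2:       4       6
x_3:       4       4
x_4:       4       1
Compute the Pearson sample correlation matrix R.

Step 1 — column means:
  mean(A) = (8 + 4 + 4 + 4) / 4 = 20/4 = 5
  mean(B) = (3 + 6 + 4 + 1) / 4 = 14/4 = 3.5

Step 2 — sample variances and covariances s[i,j] = (1/(n-1)) · Σ_k (x_{k,i} - mean_i) · (x_{k,j} - mean_j), with n-1 = 3:
  s[A,A] = ((3)·(3) + (-1)·(-1) + (-1)·(-1) + (-1)·(-1)) / 3 = 12/3 = 4
  s[A,B] = ((3)·(-0.5) + (-1)·(2.5) + (-1)·(0.5) + (-1)·(-2.5)) / 3 = -2/3 = -0.6667
  s[B,B] = ((-0.5)·(-0.5) + (2.5)·(2.5) + (0.5)·(0.5) + (-2.5)·(-2.5)) / 3 = 13/3 = 4.3333
  Sample standard deviations s_i = √(s[i,i]):
  s(A) = √(4) = 2
  s(B) = √(4.3333) = 2.0817

Step 3 — r_{ij} = s_{ij} / (s_i · s_j):
  r[A,A] = 1 (diagonal).
  r[A,B] = -0.6667 / (2 · 2.0817) = -0.6667 / 4.1633 = -0.1601
  r[B,B] = 1 (diagonal).

R is symmetric with unit diagonal. Assembling:

R = [[1, -0.1601],
 [-0.1601, 1]]


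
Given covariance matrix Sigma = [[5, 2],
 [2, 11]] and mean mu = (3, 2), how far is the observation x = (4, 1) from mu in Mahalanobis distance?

Step 1 — centre the observation: (x - mu) = (1, -1).

Step 2 — invert Sigma. det(Sigma) = 5·11 - (2)² = 51.
  Sigma^{-1} = (1/det) · [[d, -b], [-b, a]] = [[0.2157, -0.0392],
 [-0.0392, 0.098]].

Step 3 — form the quadratic (x - mu)^T · Sigma^{-1} · (x - mu):
  Sigma^{-1} · (x - mu) = (0.2549, -0.1373).
  (x - mu)^T · [Sigma^{-1} · (x - mu)] = (1)·(0.2549) + (-1)·(-0.1373) = 0.3922.

Step 4 — take square root: d = √(0.3922) ≈ 0.6262.

d(x, mu) = √(0.3922) ≈ 0.6262


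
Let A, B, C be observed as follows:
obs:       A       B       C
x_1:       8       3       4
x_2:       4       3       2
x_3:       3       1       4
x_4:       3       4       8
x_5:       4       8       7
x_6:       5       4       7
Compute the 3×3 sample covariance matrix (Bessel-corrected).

Step 1 — column means:
  mean(A) = (8 + 4 + 3 + 3 + 4 + 5) / 6 = 27/6 = 4.5
  mean(B) = (3 + 3 + 1 + 4 + 8 + 4) / 6 = 23/6 = 3.8333
  mean(C) = (4 + 2 + 4 + 8 + 7 + 7) / 6 = 32/6 = 5.3333

Step 2 — sample covariance S[i,j] = (1/(n-1)) · Σ_k (x_{k,i} - mean_i) · (x_{k,j} - mean_j), with n-1 = 5.
  S[A,A] = ((3.5)·(3.5) + (-0.5)·(-0.5) + (-1.5)·(-1.5) + (-1.5)·(-1.5) + (-0.5)·(-0.5) + (0.5)·(0.5)) / 5 = 17.5/5 = 3.5
  S[A,B] = ((3.5)·(-0.8333) + (-0.5)·(-0.8333) + (-1.5)·(-2.8333) + (-1.5)·(0.1667) + (-0.5)·(4.1667) + (0.5)·(0.1667)) / 5 = -0.5/5 = -0.1
  S[A,C] = ((3.5)·(-1.3333) + (-0.5)·(-3.3333) + (-1.5)·(-1.3333) + (-1.5)·(2.6667) + (-0.5)·(1.6667) + (0.5)·(1.6667)) / 5 = -5/5 = -1
  S[B,B] = ((-0.8333)·(-0.8333) + (-0.8333)·(-0.8333) + (-2.8333)·(-2.8333) + (0.1667)·(0.1667) + (4.1667)·(4.1667) + (0.1667)·(0.1667)) / 5 = 26.8333/5 = 5.3667
  S[B,C] = ((-0.8333)·(-1.3333) + (-0.8333)·(-3.3333) + (-2.8333)·(-1.3333) + (0.1667)·(2.6667) + (4.1667)·(1.6667) + (0.1667)·(1.6667)) / 5 = 15.3333/5 = 3.0667
  S[C,C] = ((-1.3333)·(-1.3333) + (-3.3333)·(-3.3333) + (-1.3333)·(-1.3333) + (2.6667)·(2.6667) + (1.6667)·(1.6667) + (1.6667)·(1.6667)) / 5 = 27.3333/5 = 5.4667

S is symmetric (S[j,i] = S[i,j]). Assembling:

S = [[3.5, -0.1, -1],
 [-0.1, 5.3667, 3.0667],
 [-1, 3.0667, 5.4667]]


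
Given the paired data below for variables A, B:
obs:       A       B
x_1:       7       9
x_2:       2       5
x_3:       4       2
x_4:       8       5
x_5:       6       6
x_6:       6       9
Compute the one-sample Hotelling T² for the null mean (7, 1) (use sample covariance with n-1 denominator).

Step 1 — sample mean vector:
  mean(A) = (7 + 2 + 4 + 8 + 6 + 6) / 6 = 33/6 = 5.5
  mean(B) = (9 + 5 + 2 + 5 + 6 + 9) / 6 = 36/6 = 6
  x̄ = (5.5, 6),  deviation x̄ - mu_0 = (5.5, 6) - (7, 1) = (-1.5, 5).

Step 2 — sample covariance matrix, S[i,j] = (1/(n-1)) · Σ_k (x_{k,i} - mean_i) · (x_{k,j} - mean_j), divisor n-1 = 5:
  S[A,A] = ((1.5)·(1.5) + (-3.5)·(-3.5) + (-1.5)·(-1.5) + (2.5)·(2.5) + (0.5)·(0.5) + (0.5)·(0.5)) / 5 = 23.5/5 = 4.7
  S[A,B] = ((1.5)·(3) + (-3.5)·(-1) + (-1.5)·(-4) + (2.5)·(-1) + (0.5)·(0) + (0.5)·(3)) / 5 = 13/5 = 2.6
  S[B,B] = ((3)·(3) + (-1)·(-1) + (-4)·(-4) + (-1)·(-1) + (0)·(0) + (3)·(3)) / 5 = 36/5 = 7.2
  S = [[4.7, 2.6],
 [2.6, 7.2]].

Step 3 — invert S. det(S) = 4.7·7.2 - (2.6)² = 27.08.
  S^{-1} = (1/det) · [[d, -b], [-b, a]] = [[0.2659, -0.096],
 [-0.096, 0.1736]].

Step 4 — quadratic form (x̄ - mu_0)^T · S^{-1} · (x̄ - mu_0):
  S^{-1} · (x̄ - mu_0) = (-0.8789, 1.0118),
  (x̄ - mu_0)^T · [...] = (-1.5)·(-0.8789) + (5)·(1.0118) = 6.3774.

Step 5 — scale by n: T² = 6 · 6.3774 = 38.2644.

T² ≈ 38.2644


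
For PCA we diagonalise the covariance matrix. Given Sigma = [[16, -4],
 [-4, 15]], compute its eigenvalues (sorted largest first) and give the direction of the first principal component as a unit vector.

Step 1 — characteristic polynomial of 2×2 Sigma:
  det(Sigma - λI) = λ² - trace · λ + det = 0.
  trace = 16 + 15 = 31, det = 16·15 - (-4)² = 224.
Step 2 — discriminant:
  Δ = trace² - 4·det = 961 - 896 = 65.
Step 3 — eigenvalues:
  λ = (trace ± √Δ)/2 = (31 ± 8.0623)/2,
  λ_1 = 19.5311,  λ_2 = 11.4689.

Step 4 — unit eigenvector for λ_1: solve (Sigma - λ_1 I)v = 0. First row:
  (16 - 19.5311)·v_x + (-4)·v_y = 0, i.e. (-3.5311)·v_x + (-4)·v_y = 0,
  so v ∝ (b, λ_1 - a) = (-4, 3.5311); multiply by -1 so the first entry is positive: u = (4, -3.5311).
  ||u|| = √((4)² + (-3.5311)²) = √(28.4689) ≈ 5.3356,
  v_1 = u/||u|| ≈ (0.7497, -0.6618) (||v_1|| = 1).

λ_1 = 19.5311,  λ_2 = 11.4689;  v_1 ≈ (0.7497, -0.6618)


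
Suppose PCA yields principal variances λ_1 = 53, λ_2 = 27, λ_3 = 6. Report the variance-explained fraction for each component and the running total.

Step 1 — total variance = trace(Sigma) = Σ λ_i = 53 + 27 + 6 = 86.

Step 2 — fraction explained by component i = λ_i / Σ λ:
  PC1: 53/86 = 0.6163
  PC2: 27/86 = 0.314
  PC3: 6/86 = 0.0698

Step 3 — cumulative fraction after k components = (λ_1 + ... + λ_k) / Σ λ:
  k = 1: 53/86 = 0.6163
  k = 2: (53 + 27)/86 = 80/86 = 0.9302
  k = 3: (53 + 27 + 6)/86 = 86/86 = 1

Summary (fraction, with percent):

explained: PC1 0.6163 (61.63%), PC2 0.314 (31.4%), PC3 0.0698 (6.98%);  cumulative: 0.6163, 0.9302, 1


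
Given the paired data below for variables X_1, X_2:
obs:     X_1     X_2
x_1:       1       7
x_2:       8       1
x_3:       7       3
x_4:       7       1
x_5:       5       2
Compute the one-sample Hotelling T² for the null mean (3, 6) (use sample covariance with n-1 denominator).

Step 1 — sample mean vector:
  mean(X_1) = (1 + 8 + 7 + 7 + 5) / 5 = 28/5 = 5.6
  mean(X_2) = (7 + 1 + 3 + 1 + 2) / 5 = 14/5 = 2.8
  x̄ = (5.6, 2.8),  deviation x̄ - mu_0 = (5.6, 2.8) - (3, 6) = (2.6, -3.2).

Step 2 — sample covariance matrix, S[i,j] = (1/(n-1)) · Σ_k (x_{k,i} - mean_i) · (x_{k,j} - mean_j), divisor n-1 = 4:
  S[X_1,X_1] = ((-4.6)·(-4.6) + (2.4)·(2.4) + (1.4)·(1.4) + (1.4)·(1.4) + (-0.6)·(-0.6)) / 4 = 31.2/4 = 7.8
  S[X_1,X_2] = ((-4.6)·(4.2) + (2.4)·(-1.8) + (1.4)·(0.2) + (1.4)·(-1.8) + (-0.6)·(-0.8)) / 4 = -25.4/4 = -6.35
  S[X_2,X_2] = ((4.2)·(4.2) + (-1.8)·(-1.8) + (0.2)·(0.2) + (-1.8)·(-1.8) + (-0.8)·(-0.8)) / 4 = 24.8/4 = 6.2
  S = [[7.8, -6.35],
 [-6.35, 6.2]].

Step 3 — invert S. det(S) = 7.8·6.2 - (-6.35)² = 8.0375.
  S^{-1} = (1/det) · [[d, -b], [-b, a]] = [[0.7714, 0.79],
 [0.79, 0.9705]].

Step 4 — quadratic form (x̄ - mu_0)^T · S^{-1} · (x̄ - mu_0):
  S^{-1} · (x̄ - mu_0) = (-0.5226, -1.0513),
  (x̄ - mu_0)^T · [...] = (2.6)·(-0.5226) + (-3.2)·(-1.0513) = 2.0056.

Step 5 — scale by n: T² = 5 · 2.0056 = 10.028.

T² ≈ 10.028


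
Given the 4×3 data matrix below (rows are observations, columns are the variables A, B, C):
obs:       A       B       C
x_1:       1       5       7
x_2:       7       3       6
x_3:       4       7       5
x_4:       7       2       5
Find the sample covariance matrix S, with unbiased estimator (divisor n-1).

Step 1 — column means:
  mean(A) = (1 + 7 + 4 + 7) / 4 = 19/4 = 4.75
  mean(B) = (5 + 3 + 7 + 2) / 4 = 17/4 = 4.25
  mean(C) = (7 + 6 + 5 + 5) / 4 = 23/4 = 5.75

Step 2 — sample covariance S[i,j] = (1/(n-1)) · Σ_k (x_{k,i} - mean_i) · (x_{k,j} - mean_j), with n-1 = 3.
  S[A,A] = ((-3.75)·(-3.75) + (2.25)·(2.25) + (-0.75)·(-0.75) + (2.25)·(2.25)) / 3 = 24.75/3 = 8.25
  S[A,B] = ((-3.75)·(0.75) + (2.25)·(-1.25) + (-0.75)·(2.75) + (2.25)·(-2.25)) / 3 = -12.75/3 = -4.25
  S[A,C] = ((-3.75)·(1.25) + (2.25)·(0.25) + (-0.75)·(-0.75) + (2.25)·(-0.75)) / 3 = -5.25/3 = -1.75
  S[B,B] = ((0.75)·(0.75) + (-1.25)·(-1.25) + (2.75)·(2.75) + (-2.25)·(-2.25)) / 3 = 14.75/3 = 4.9167
  S[B,C] = ((0.75)·(1.25) + (-1.25)·(0.25) + (2.75)·(-0.75) + (-2.25)·(-0.75)) / 3 = 0.25/3 = 0.0833
  S[C,C] = ((1.25)·(1.25) + (0.25)·(0.25) + (-0.75)·(-0.75) + (-0.75)·(-0.75)) / 3 = 2.75/3 = 0.9167

S is symmetric (S[j,i] = S[i,j]). Assembling:

S = [[8.25, -4.25, -1.75],
 [-4.25, 4.9167, 0.0833],
 [-1.75, 0.0833, 0.9167]]


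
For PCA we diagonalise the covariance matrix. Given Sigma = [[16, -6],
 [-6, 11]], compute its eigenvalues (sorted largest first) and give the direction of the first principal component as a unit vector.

Step 1 — characteristic polynomial of 2×2 Sigma:
  det(Sigma - λI) = λ² - trace · λ + det = 0.
  trace = 16 + 11 = 27, det = 16·11 - (-6)² = 140.
Step 2 — discriminant:
  Δ = trace² - 4·det = 729 - 560 = 169.
Step 3 — eigenvalues:
  λ = (trace ± √Δ)/2 = (27 ± 13)/2,
  λ_1 = 20,  λ_2 = 7.

Step 4 — unit eigenvector for λ_1: solve (Sigma - λ_1 I)v = 0. First row:
  (16 - 20)·v_x + (-6)·v_y = 0, i.e. (-4)·v_x + (-6)·v_y = 0,
  so v ∝ (b, λ_1 - a) = (-6, 4); multiply by -1 so the first entry is positive: u = (6, -4).
  ||u|| = √((6)² + (-4)²) = √(52) ≈ 7.2111,
  v_1 = u/||u|| ≈ (0.8321, -0.5547) (||v_1|| = 1).

λ_1 = 20,  λ_2 = 7;  v_1 ≈ (0.8321, -0.5547)


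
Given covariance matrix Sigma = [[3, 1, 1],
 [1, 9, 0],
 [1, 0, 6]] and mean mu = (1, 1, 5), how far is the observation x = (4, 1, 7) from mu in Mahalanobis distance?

Step 1 — centre the observation: (x - mu) = (3, 0, 2).

Step 2 — invert Sigma (cofactor / det for 3×3, or solve directly):
  Sigma^{-1} = [[0.3673, -0.0408, -0.0612],
 [-0.0408, 0.1156, 0.0068],
 [-0.0612, 0.0068, 0.1769]].

Step 3 — form the quadratic (x - mu)^T · Sigma^{-1} · (x - mu):
  Sigma^{-1} · (x - mu) = (0.9796, -0.1088, 0.1701).
  (x - mu)^T · [Sigma^{-1} · (x - mu)] = (3)·(0.9796) + (0)·(-0.1088) + (2)·(0.1701) = 3.2789.

Step 4 — take square root: d = √(3.2789) ≈ 1.8108.

d(x, mu) = √(3.2789) ≈ 1.8108


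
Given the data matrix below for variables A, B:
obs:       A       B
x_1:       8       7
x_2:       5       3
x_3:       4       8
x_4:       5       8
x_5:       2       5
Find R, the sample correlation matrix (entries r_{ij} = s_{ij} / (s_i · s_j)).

Step 1 — column means:
  mean(A) = (8 + 5 + 4 + 5 + 2) / 5 = 24/5 = 4.8
  mean(B) = (7 + 3 + 8 + 8 + 5) / 5 = 31/5 = 6.2

Step 2 — sample variances and covariances s[i,j] = (1/(n-1)) · Σ_k (x_{k,i} - mean_i) · (x_{k,j} - mean_j), with n-1 = 4:
  s[A,A] = ((3.2)·(3.2) + (0.2)·(0.2) + (-0.8)·(-0.8) + (0.2)·(0.2) + (-2.8)·(-2.8)) / 4 = 18.8/4 = 4.7
  s[A,B] = ((3.2)·(0.8) + (0.2)·(-3.2) + (-0.8)·(1.8) + (0.2)·(1.8) + (-2.8)·(-1.2)) / 4 = 4.2/4 = 1.05
  s[B,B] = ((0.8)·(0.8) + (-3.2)·(-3.2) + (1.8)·(1.8) + (1.8)·(1.8) + (-1.2)·(-1.2)) / 4 = 18.8/4 = 4.7
  Sample standard deviations s_i = √(s[i,i]):
  s(A) = √(4.7) = 2.1679
  s(B) = √(4.7) = 2.1679

Step 3 — r_{ij} = s_{ij} / (s_i · s_j):
  r[A,A] = 1 (diagonal).
  r[A,B] = 1.05 / (2.1679 · 2.1679) = 1.05 / 4.7 = 0.2234
  r[B,B] = 1 (diagonal).

R is symmetric with unit diagonal. Assembling:

R = [[1, 0.2234],
 [0.2234, 1]]


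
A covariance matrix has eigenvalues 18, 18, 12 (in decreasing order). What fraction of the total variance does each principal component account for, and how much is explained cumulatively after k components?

Step 1 — total variance = trace(Sigma) = Σ λ_i = 18 + 18 + 12 = 48.

Step 2 — fraction explained by component i = λ_i / Σ λ:
  PC1: 18/48 = 0.375
  PC2: 18/48 = 0.375
  PC3: 12/48 = 0.25

Step 3 — cumulative fraction after k components = (λ_1 + ... + λ_k) / Σ λ:
  k = 1: 18/48 = 0.375
  k = 2: (18 + 18)/48 = 36/48 = 0.75
  k = 3: (18 + 18 + 12)/48 = 48/48 = 1

Summary (fraction, with percent):

explained: PC1 0.375 (37.5%), PC2 0.375 (37.5%), PC3 0.25 (25%);  cumulative: 0.375, 0.75, 1


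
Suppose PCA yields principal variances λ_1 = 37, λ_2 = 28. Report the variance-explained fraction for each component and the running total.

Step 1 — total variance = trace(Sigma) = Σ λ_i = 37 + 28 = 65.

Step 2 — fraction explained by component i = λ_i / Σ λ:
  PC1: 37/65 = 0.5692
  PC2: 28/65 = 0.4308

Step 3 — cumulative fraction after k components = (λ_1 + ... + λ_k) / Σ λ:
  k = 1: 37/65 = 0.5692
  k = 2: (37 + 28)/65 = 65/65 = 1

Summary (fraction, with percent):

explained: PC1 0.5692 (56.92%), PC2 0.4308 (43.08%);  cumulative: 0.5692, 1


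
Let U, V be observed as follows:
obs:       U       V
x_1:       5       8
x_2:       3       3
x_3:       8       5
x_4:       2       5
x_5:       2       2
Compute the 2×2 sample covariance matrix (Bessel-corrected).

Step 1 — column means:
  mean(U) = (5 + 3 + 8 + 2 + 2) / 5 = 20/5 = 4
  mean(V) = (8 + 3 + 5 + 5 + 2) / 5 = 23/5 = 4.6

Step 2 — sample covariance S[i,j] = (1/(n-1)) · Σ_k (x_{k,i} - mean_i) · (x_{k,j} - mean_j), with n-1 = 4.
  S[U,U] = ((1)·(1) + (-1)·(-1) + (4)·(4) + (-2)·(-2) + (-2)·(-2)) / 4 = 26/4 = 6.5
  S[U,V] = ((1)·(3.4) + (-1)·(-1.6) + (4)·(0.4) + (-2)·(0.4) + (-2)·(-2.6)) / 4 = 11/4 = 2.75
  S[V,V] = ((3.4)·(3.4) + (-1.6)·(-1.6) + (0.4)·(0.4) + (0.4)·(0.4) + (-2.6)·(-2.6)) / 4 = 21.2/4 = 5.3

S is symmetric (S[j,i] = S[i,j]). Assembling:

S = [[6.5, 2.75],
 [2.75, 5.3]]


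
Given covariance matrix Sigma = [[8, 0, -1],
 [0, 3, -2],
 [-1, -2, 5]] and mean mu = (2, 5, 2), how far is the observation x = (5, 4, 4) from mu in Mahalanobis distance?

Step 1 — centre the observation: (x - mu) = (3, -1, 2).

Step 2 — invert Sigma (cofactor / det for 3×3, or solve directly):
  Sigma^{-1} = [[0.1294, 0.0235, 0.0353],
 [0.0235, 0.4588, 0.1882],
 [0.0353, 0.1882, 0.2824]].

Step 3 — form the quadratic (x - mu)^T · Sigma^{-1} · (x - mu):
  Sigma^{-1} · (x - mu) = (0.4353, -0.0118, 0.4824).
  (x - mu)^T · [Sigma^{-1} · (x - mu)] = (3)·(0.4353) + (-1)·(-0.0118) + (2)·(0.4824) = 2.2824.

Step 4 — take square root: d = √(2.2824) ≈ 1.5107.

d(x, mu) = √(2.2824) ≈ 1.5107


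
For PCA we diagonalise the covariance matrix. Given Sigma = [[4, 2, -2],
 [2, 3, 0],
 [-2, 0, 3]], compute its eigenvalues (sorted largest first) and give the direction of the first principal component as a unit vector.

Step 1 — characteristic polynomial p(λ) = det(λI - Sigma) = λ³ - tr·λ² + c_1·λ - det, where tr = trace, c_1 = sum of the principal 2×2 minors, det = det(Sigma):
  tr = 4 + 3 + 3 = 10,
  c_1 = (4·3 - (2)²) + (4·3 - (-2)²) + (3·3 - (0)²) = 8 + 8 + 9 = 25,
  det = 4·(3·3 - (0)²) - (2)·((2)·3 - (0)·(-2)) + (-2)·((2)·(0) - 3·(-2)) = 4·(9) - (2)·(6) + (-2)·(6) = 12.
  So p(λ) = λ³ - 10λ² + 25λ - 12.
Step 2 — look for an integer root (rational root theorem: any rational root is an integer divisor of 12). Testing λ = 3:
  p(3) = 27 - 90 + 75 - 12 = 0  ✓
  Dividing out (λ - 3): p(λ) = (λ - 3)(λ² - 7λ + 4).
Step 3 — remaining eigenvalues from the quadratic λ² - 7λ + 4 = 0:
  Δ = 7² - 4·4 = 49 - 16 = 33,  λ = (7 ± √33)/2 = (7 ± 5.7446)/2 ≈ 6.3723 or 0.6277.
  Sorted: λ_1 = 6.3723,  λ_2 = 3,  λ_3 = 0.6277  (check: sum = 10 = tr ✓).

Step 4 — unit eigenvector for λ_1 ≈ 6.3723: v spans the null space of (Sigma - λ_1 I), whose rows are
  r_1 = (-2.3723, 2, -2),  r_2 = (2, -3.3723, 0),  r_3 = (-2, 0, -3.3723).
  v is orthogonal to every row, so take v ∝ r_1 × r_2 = ((2)·(0) - (-2)·(-3.3723), (-2)·(2) - (-2.3723)·(0), (-2.3723)·(-3.3723) - (2)·(2)) ≈ (-6.7446, -4, 4).
  Rescale (multiply by -1 so the first nonzero entry is positive): u = (6.7446, 4, -4).
  ||u|| = √((6.7446)² + (4)² + (-4)²) = √(77.4891) ≈ 8.8028,  v_1 = u/||u|| ≈ (0.7662, 0.4544, -0.4544) (||v_1|| = 1).

λ_1 = 6.3723,  λ_2 = 3,  λ_3 = 0.6277;  v_1 ≈ (0.7662, 0.4544, -0.4544)


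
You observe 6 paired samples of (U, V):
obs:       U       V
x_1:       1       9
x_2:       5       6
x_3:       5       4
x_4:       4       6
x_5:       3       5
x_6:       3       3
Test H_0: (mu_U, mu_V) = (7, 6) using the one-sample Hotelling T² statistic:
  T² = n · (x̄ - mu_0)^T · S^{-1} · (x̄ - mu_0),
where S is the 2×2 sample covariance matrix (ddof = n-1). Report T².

Step 1 — sample mean vector:
  mean(U) = (1 + 5 + 5 + 4 + 3 + 3) / 6 = 21/6 = 3.5
  mean(V) = (9 + 6 + 4 + 6 + 5 + 3) / 6 = 33/6 = 5.5
  x̄ = (3.5, 5.5),  deviation x̄ - mu_0 = (3.5, 5.5) - (7, 6) = (-3.5, -0.5).

Step 2 — sample covariance matrix, S[i,j] = (1/(n-1)) · Σ_k (x_{k,i} - mean_i) · (x_{k,j} - mean_j), divisor n-1 = 5:
  S[U,U] = ((-2.5)·(-2.5) + (1.5)·(1.5) + (1.5)·(1.5) + (0.5)·(0.5) + (-0.5)·(-0.5) + (-0.5)·(-0.5)) / 5 = 11.5/5 = 2.3
  S[U,V] = ((-2.5)·(3.5) + (1.5)·(0.5) + (1.5)·(-1.5) + (0.5)·(0.5) + (-0.5)·(-0.5) + (-0.5)·(-2.5)) / 5 = -8.5/5 = -1.7
  S[V,V] = ((3.5)·(3.5) + (0.5)·(0.5) + (-1.5)·(-1.5) + (0.5)·(0.5) + (-0.5)·(-0.5) + (-2.5)·(-2.5)) / 5 = 21.5/5 = 4.3
  S = [[2.3, -1.7],
 [-1.7, 4.3]].

Step 3 — invert S. det(S) = 2.3·4.3 - (-1.7)² = 7.
  S^{-1} = (1/det) · [[d, -b], [-b, a]] = [[0.6143, 0.2429],
 [0.2429, 0.3286]].

Step 4 — quadratic form (x̄ - mu_0)^T · S^{-1} · (x̄ - mu_0):
  S^{-1} · (x̄ - mu_0) = (-2.2714, -1.0143),
  (x̄ - mu_0)^T · [...] = (-3.5)·(-2.2714) + (-0.5)·(-1.0143) = 8.4571.

Step 5 — scale by n: T² = 6 · 8.4571 = 50.7429.

T² ≈ 50.7429


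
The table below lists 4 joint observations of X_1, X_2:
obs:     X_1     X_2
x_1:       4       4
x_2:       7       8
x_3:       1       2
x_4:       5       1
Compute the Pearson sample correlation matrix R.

Step 1 — column means:
  mean(X_1) = (4 + 7 + 1 + 5) / 4 = 17/4 = 4.25
  mean(X_2) = (4 + 8 + 2 + 1) / 4 = 15/4 = 3.75

Step 2 — sample variances and covariances s[i,j] = (1/(n-1)) · Σ_k (x_{k,i} - mean_i) · (x_{k,j} - mean_j), with n-1 = 3:
  s[X_1,X_1] = ((-0.25)·(-0.25) + (2.75)·(2.75) + (-3.25)·(-3.25) + (0.75)·(0.75)) / 3 = 18.75/3 = 6.25
  s[X_1,X_2] = ((-0.25)·(0.25) + (2.75)·(4.25) + (-3.25)·(-1.75) + (0.75)·(-2.75)) / 3 = 15.25/3 = 5.0833
  s[X_2,X_2] = ((0.25)·(0.25) + (4.25)·(4.25) + (-1.75)·(-1.75) + (-2.75)·(-2.75)) / 3 = 28.75/3 = 9.5833
  Sample standard deviations s_i = √(s[i,i]):
  s(X_1) = √(6.25) = 2.5
  s(X_2) = √(9.5833) = 3.0957

Step 3 — r_{ij} = s_{ij} / (s_i · s_j):
  r[X_1,X_1] = 1 (diagonal).
  r[X_1,X_2] = 5.0833 / (2.5 · 3.0957) = 5.0833 / 7.7392 = 0.6568
  r[X_2,X_2] = 1 (diagonal).

R is symmetric with unit diagonal. Assembling:

R = [[1, 0.6568],
 [0.6568, 1]]


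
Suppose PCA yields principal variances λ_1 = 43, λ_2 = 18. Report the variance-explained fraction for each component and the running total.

Step 1 — total variance = trace(Sigma) = Σ λ_i = 43 + 18 = 61.

Step 2 — fraction explained by component i = λ_i / Σ λ:
  PC1: 43/61 = 0.7049
  PC2: 18/61 = 0.2951

Step 3 — cumulative fraction after k components = (λ_1 + ... + λ_k) / Σ λ:
  k = 1: 43/61 = 0.7049
  k = 2: (43 + 18)/61 = 61/61 = 1

Summary (fraction, with percent):

explained: PC1 0.7049 (70.49%), PC2 0.2951 (29.51%);  cumulative: 0.7049, 1


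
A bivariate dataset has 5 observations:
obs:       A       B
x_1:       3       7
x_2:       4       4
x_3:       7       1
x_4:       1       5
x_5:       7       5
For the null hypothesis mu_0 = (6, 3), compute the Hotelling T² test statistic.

Step 1 — sample mean vector:
  mean(A) = (3 + 4 + 7 + 1 + 7) / 5 = 22/5 = 4.4
  mean(B) = (7 + 4 + 1 + 5 + 5) / 5 = 22/5 = 4.4
  x̄ = (4.4, 4.4),  deviation x̄ - mu_0 = (4.4, 4.4) - (6, 3) = (-1.6, 1.4).

Step 2 — sample covariance matrix, S[i,j] = (1/(n-1)) · Σ_k (x_{k,i} - mean_i) · (x_{k,j} - mean_j), divisor n-1 = 4:
  S[A,A] = ((-1.4)·(-1.4) + (-0.4)·(-0.4) + (2.6)·(2.6) + (-3.4)·(-3.4) + (2.6)·(2.6)) / 4 = 27.2/4 = 6.8
  S[A,B] = ((-1.4)·(2.6) + (-0.4)·(-0.4) + (2.6)·(-3.4) + (-3.4)·(0.6) + (2.6)·(0.6)) / 4 = -12.8/4 = -3.2
  S[B,B] = ((2.6)·(2.6) + (-0.4)·(-0.4) + (-3.4)·(-3.4) + (0.6)·(0.6) + (0.6)·(0.6)) / 4 = 19.2/4 = 4.8
  S = [[6.8, -3.2],
 [-3.2, 4.8]].

Step 3 — invert S. det(S) = 6.8·4.8 - (-3.2)² = 22.4.
  S^{-1} = (1/det) · [[d, -b], [-b, a]] = [[0.2143, 0.1429],
 [0.1429, 0.3036]].

Step 4 — quadratic form (x̄ - mu_0)^T · S^{-1} · (x̄ - mu_0):
  S^{-1} · (x̄ - mu_0) = (-0.1429, 0.1964),
  (x̄ - mu_0)^T · [...] = (-1.6)·(-0.1429) + (1.4)·(0.1964) = 0.5036.

Step 5 — scale by n: T² = 5 · 0.5036 = 2.5179.

T² ≈ 2.5179


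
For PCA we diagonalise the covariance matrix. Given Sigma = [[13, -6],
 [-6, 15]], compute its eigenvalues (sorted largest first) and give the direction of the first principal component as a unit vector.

Step 1 — characteristic polynomial of 2×2 Sigma:
  det(Sigma - λI) = λ² - trace · λ + det = 0.
  trace = 13 + 15 = 28, det = 13·15 - (-6)² = 159.
Step 2 — discriminant:
  Δ = trace² - 4·det = 784 - 636 = 148.
Step 3 — eigenvalues:
  λ = (trace ± √Δ)/2 = (28 ± 12.1655)/2,
  λ_1 = 20.0828,  λ_2 = 7.9172.

Step 4 — unit eigenvector for λ_1: solve (Sigma - λ_1 I)v = 0. First row:
  (13 - 20.0828)·v_x + (-6)·v_y = 0, i.e. (-7.0828)·v_x + (-6)·v_y = 0,
  so v ∝ (b, λ_1 - a) = (-6, 7.0828); multiply by -1 so the first entry is positive: u = (6, -7.0828).
  ||u|| = √((6)² + (-7.0828)²) = √(86.1655) ≈ 9.2825,
  v_1 = u/||u|| ≈ (0.6464, -0.763) (||v_1|| = 1).

λ_1 = 20.0828,  λ_2 = 7.9172;  v_1 ≈ (0.6464, -0.763)


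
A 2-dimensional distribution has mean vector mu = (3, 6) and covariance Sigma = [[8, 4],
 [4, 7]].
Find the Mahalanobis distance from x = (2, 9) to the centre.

Step 1 — centre the observation: (x - mu) = (-1, 3).

Step 2 — invert Sigma. det(Sigma) = 8·7 - (4)² = 40.
  Sigma^{-1} = (1/det) · [[d, -b], [-b, a]] = [[0.175, -0.1],
 [-0.1, 0.2]].

Step 3 — form the quadratic (x - mu)^T · Sigma^{-1} · (x - mu):
  Sigma^{-1} · (x - mu) = (-0.475, 0.7).
  (x - mu)^T · [Sigma^{-1} · (x - mu)] = (-1)·(-0.475) + (3)·(0.7) = 2.575.

Step 4 — take square root: d = √(2.575) ≈ 1.6047.

d(x, mu) = √(2.575) ≈ 1.6047


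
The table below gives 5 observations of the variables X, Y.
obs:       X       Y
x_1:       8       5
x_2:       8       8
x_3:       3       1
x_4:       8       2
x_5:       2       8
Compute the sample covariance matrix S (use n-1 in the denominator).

Step 1 — column means:
  mean(X) = (8 + 8 + 3 + 8 + 2) / 5 = 29/5 = 5.8
  mean(Y) = (5 + 8 + 1 + 2 + 8) / 5 = 24/5 = 4.8

Step 2 — sample covariance S[i,j] = (1/(n-1)) · Σ_k (x_{k,i} - mean_i) · (x_{k,j} - mean_j), with n-1 = 4.
  S[X,X] = ((2.2)·(2.2) + (2.2)·(2.2) + (-2.8)·(-2.8) + (2.2)·(2.2) + (-3.8)·(-3.8)) / 4 = 36.8/4 = 9.2
  S[X,Y] = ((2.2)·(0.2) + (2.2)·(3.2) + (-2.8)·(-3.8) + (2.2)·(-2.8) + (-3.8)·(3.2)) / 4 = -0.2/4 = -0.05
  S[Y,Y] = ((0.2)·(0.2) + (3.2)·(3.2) + (-3.8)·(-3.8) + (-2.8)·(-2.8) + (3.2)·(3.2)) / 4 = 42.8/4 = 10.7

S is symmetric (S[j,i] = S[i,j]). Assembling:

S = [[9.2, -0.05],
 [-0.05, 10.7]]


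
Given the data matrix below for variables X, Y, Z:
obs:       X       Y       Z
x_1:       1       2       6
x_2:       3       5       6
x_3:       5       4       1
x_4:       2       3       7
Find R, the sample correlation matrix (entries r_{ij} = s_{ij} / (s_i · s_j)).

Step 1 — column means:
  mean(X) = (1 + 3 + 5 + 2) / 4 = 11/4 = 2.75
  mean(Y) = (2 + 5 + 4 + 3) / 4 = 14/4 = 3.5
  mean(Z) = (6 + 6 + 1 + 7) / 4 = 20/4 = 5

Step 2 — sample variances and covariances s[i,j] = (1/(n-1)) · Σ_k (x_{k,i} - mean_i) · (x_{k,j} - mean_j), with n-1 = 3:
  s[X,X] = ((-1.75)·(-1.75) + (0.25)·(0.25) + (2.25)·(2.25) + (-0.75)·(-0.75)) / 3 = 8.75/3 = 2.9167
  s[X,Y] = ((-1.75)·(-1.5) + (0.25)·(1.5) + (2.25)·(0.5) + (-0.75)·(-0.5)) / 3 = 4.5/3 = 1.5
  s[X,Z] = ((-1.75)·(1) + (0.25)·(1) + (2.25)·(-4) + (-0.75)·(2)) / 3 = -12/3 = -4
  s[Y,Y] = ((-1.5)·(-1.5) + (1.5)·(1.5) + (0.5)·(0.5) + (-0.5)·(-0.5)) / 3 = 5/3 = 1.6667
  s[Y,Z] = ((-1.5)·(1) + (1.5)·(1) + (0.5)·(-4) + (-0.5)·(2)) / 3 = -3/3 = -1
  s[Z,Z] = ((1)·(1) + (1)·(1) + (-4)·(-4) + (2)·(2)) / 3 = 22/3 = 7.3333
  Sample standard deviations s_i = √(s[i,i]):
  s(X) = √(2.9167) = 1.7078
  s(Y) = √(1.6667) = 1.291
  s(Z) = √(7.3333) = 2.708

Step 3 — r_{ij} = s_{ij} / (s_i · s_j):
  r[X,X] = 1 (diagonal).
  r[X,Y] = 1.5 / (1.7078 · 1.291) = 1.5 / 2.2048 = 0.6803
  r[X,Z] = -4 / (1.7078 · 2.708) = -4 / 4.6248 = -0.8649
  r[Y,Y] = 1 (diagonal).
  r[Y,Z] = -1 / (1.291 · 2.708) = -1 / 3.496 = -0.286
  r[Z,Z] = 1 (diagonal).

R is symmetric with unit diagonal. Assembling:

R = [[1, 0.6803, -0.8649],
 [0.6803, 1, -0.286],
 [-0.8649, -0.286, 1]]


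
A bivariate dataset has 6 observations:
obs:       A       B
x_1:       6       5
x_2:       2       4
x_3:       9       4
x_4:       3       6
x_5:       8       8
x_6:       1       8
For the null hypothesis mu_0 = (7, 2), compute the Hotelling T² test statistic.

Step 1 — sample mean vector:
  mean(A) = (6 + 2 + 9 + 3 + 8 + 1) / 6 = 29/6 = 4.8333
  mean(B) = (5 + 4 + 4 + 6 + 8 + 8) / 6 = 35/6 = 5.8333
  x̄ = (4.8333, 5.8333),  deviation x̄ - mu_0 = (4.8333, 5.8333) - (7, 2) = (-2.1667, 3.8333).

Step 2 — sample covariance matrix, S[i,j] = (1/(n-1)) · Σ_k (x_{k,i} - mean_i) · (x_{k,j} - mean_j), divisor n-1 = 5:
  S[A,A] = ((1.1667)·(1.1667) + (-2.8333)·(-2.8333) + (4.1667)·(4.1667) + (-1.8333)·(-1.8333) + (3.1667)·(3.1667) + (-3.8333)·(-3.8333)) / 5 = 54.8333/5 = 10.9667
  S[A,B] = ((1.1667)·(-0.8333) + (-2.8333)·(-1.8333) + (4.1667)·(-1.8333) + (-1.8333)·(0.1667) + (3.1667)·(2.1667) + (-3.8333)·(2.1667)) / 5 = -5.1667/5 = -1.0333
  S[B,B] = ((-0.8333)·(-0.8333) + (-1.8333)·(-1.8333) + (-1.8333)·(-1.8333) + (0.1667)·(0.1667) + (2.1667)·(2.1667) + (2.1667)·(2.1667)) / 5 = 16.8333/5 = 3.3667
  S = [[10.9667, -1.0333],
 [-1.0333, 3.3667]].

Step 3 — invert S. det(S) = 10.9667·3.3667 - (-1.0333)² = 35.8533.
  S^{-1} = (1/det) · [[d, -b], [-b, a]] = [[0.0939, 0.0288],
 [0.0288, 0.3059]].

Step 4 — quadratic form (x̄ - mu_0)^T · S^{-1} · (x̄ - mu_0):
  S^{-1} · (x̄ - mu_0) = (-0.093, 1.1101),
  (x̄ - mu_0)^T · [...] = (-2.1667)·(-0.093) + (3.8333)·(1.1101) = 4.4567.

Step 5 — scale by n: T² = 6 · 4.4567 = 26.7404.

T² ≈ 26.7404


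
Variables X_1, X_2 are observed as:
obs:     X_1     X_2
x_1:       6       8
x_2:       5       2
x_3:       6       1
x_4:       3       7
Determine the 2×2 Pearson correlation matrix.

Step 1 — column means:
  mean(X_1) = (6 + 5 + 6 + 3) / 4 = 20/4 = 5
  mean(X_2) = (8 + 2 + 1 + 7) / 4 = 18/4 = 4.5

Step 2 — sample variances and covariances s[i,j] = (1/(n-1)) · Σ_k (x_{k,i} - mean_i) · (x_{k,j} - mean_j), with n-1 = 3:
  s[X_1,X_1] = ((1)·(1) + (0)·(0) + (1)·(1) + (-2)·(-2)) / 3 = 6/3 = 2
  s[X_1,X_2] = ((1)·(3.5) + (0)·(-2.5) + (1)·(-3.5) + (-2)·(2.5)) / 3 = -5/3 = -1.6667
  s[X_2,X_2] = ((3.5)·(3.5) + (-2.5)·(-2.5) + (-3.5)·(-3.5) + (2.5)·(2.5)) / 3 = 37/3 = 12.3333
  Sample standard deviations s_i = √(s[i,i]):
  s(X_1) = √(2) = 1.4142
  s(X_2) = √(12.3333) = 3.5119

Step 3 — r_{ij} = s_{ij} / (s_i · s_j):
  r[X_1,X_1] = 1 (diagonal).
  r[X_1,X_2] = -1.6667 / (1.4142 · 3.5119) = -1.6667 / 4.9666 = -0.3356
  r[X_2,X_2] = 1 (diagonal).

R is symmetric with unit diagonal. Assembling:

R = [[1, -0.3356],
 [-0.3356, 1]]


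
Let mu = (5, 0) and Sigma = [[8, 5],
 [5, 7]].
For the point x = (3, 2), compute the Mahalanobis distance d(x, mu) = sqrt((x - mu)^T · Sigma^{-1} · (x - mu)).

Step 1 — centre the observation: (x - mu) = (-2, 2).

Step 2 — invert Sigma. det(Sigma) = 8·7 - (5)² = 31.
  Sigma^{-1} = (1/det) · [[d, -b], [-b, a]] = [[0.2258, -0.1613],
 [-0.1613, 0.2581]].

Step 3 — form the quadratic (x - mu)^T · Sigma^{-1} · (x - mu):
  Sigma^{-1} · (x - mu) = (-0.7742, 0.8387).
  (x - mu)^T · [Sigma^{-1} · (x - mu)] = (-2)·(-0.7742) + (2)·(0.8387) = 3.2258.

Step 4 — take square root: d = √(3.2258) ≈ 1.7961.

d(x, mu) = √(3.2258) ≈ 1.7961


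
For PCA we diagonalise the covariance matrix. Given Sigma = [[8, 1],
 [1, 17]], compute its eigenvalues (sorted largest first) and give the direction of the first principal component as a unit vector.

Step 1 — characteristic polynomial of 2×2 Sigma:
  det(Sigma - λI) = λ² - trace · λ + det = 0.
  trace = 8 + 17 = 25, det = 8·17 - (1)² = 135.
Step 2 — discriminant:
  Δ = trace² - 4·det = 625 - 540 = 85.
Step 3 — eigenvalues:
  λ = (trace ± √Δ)/2 = (25 ± 9.2195)/2,
  λ_1 = 17.1098,  λ_2 = 7.8902.

Step 4 — unit eigenvector for λ_1: solve (Sigma - λ_1 I)v = 0. First row:
  (8 - 17.1098)·v_x + (1)·v_y = 0, i.e. (-9.1098)·v_x + (1)·v_y = 0,
  so v ∝ (b, λ_1 - a) = (1, 9.1098) = u.
  ||u|| = √((1)² + (9.1098)²) = √(83.988) ≈ 9.1645,
  v_1 = u/||u|| ≈ (0.1091, 0.994) (||v_1|| = 1).

λ_1 = 17.1098,  λ_2 = 7.8902;  v_1 ≈ (0.1091, 0.994)


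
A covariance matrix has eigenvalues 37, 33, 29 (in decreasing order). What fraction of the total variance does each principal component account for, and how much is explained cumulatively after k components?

Step 1 — total variance = trace(Sigma) = Σ λ_i = 37 + 33 + 29 = 99.

Step 2 — fraction explained by component i = λ_i / Σ λ:
  PC1: 37/99 = 0.3737
  PC2: 33/99 = 0.3333
  PC3: 29/99 = 0.2929

Step 3 — cumulative fraction after k components = (λ_1 + ... + λ_k) / Σ λ:
  k = 1: 37/99 = 0.3737
  k = 2: (37 + 33)/99 = 70/99 = 0.7071
  k = 3: (37 + 33 + 29)/99 = 99/99 = 1

Summary (fraction, with percent):

explained: PC1 0.3737 (37.37%), PC2 0.3333 (33.33%), PC3 0.2929 (29.29%);  cumulative: 0.3737, 0.7071, 1


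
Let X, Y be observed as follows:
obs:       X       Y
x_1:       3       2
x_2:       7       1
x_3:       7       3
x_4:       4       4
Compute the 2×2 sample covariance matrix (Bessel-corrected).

Step 1 — column means:
  mean(X) = (3 + 7 + 7 + 4) / 4 = 21/4 = 5.25
  mean(Y) = (2 + 1 + 3 + 4) / 4 = 10/4 = 2.5

Step 2 — sample covariance S[i,j] = (1/(n-1)) · Σ_k (x_{k,i} - mean_i) · (x_{k,j} - mean_j), with n-1 = 3.
  S[X,X] = ((-2.25)·(-2.25) + (1.75)·(1.75) + (1.75)·(1.75) + (-1.25)·(-1.25)) / 3 = 12.75/3 = 4.25
  S[X,Y] = ((-2.25)·(-0.5) + (1.75)·(-1.5) + (1.75)·(0.5) + (-1.25)·(1.5)) / 3 = -2.5/3 = -0.8333
  S[Y,Y] = ((-0.5)·(-0.5) + (-1.5)·(-1.5) + (0.5)·(0.5) + (1.5)·(1.5)) / 3 = 5/3 = 1.6667

S is symmetric (S[j,i] = S[i,j]). Assembling:

S = [[4.25, -0.8333],
 [-0.8333, 1.6667]]


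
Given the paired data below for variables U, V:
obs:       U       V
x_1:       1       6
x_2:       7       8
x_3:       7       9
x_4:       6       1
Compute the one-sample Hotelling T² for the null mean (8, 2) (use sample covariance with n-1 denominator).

Step 1 — sample mean vector:
  mean(U) = (1 + 7 + 7 + 6) / 4 = 21/4 = 5.25
  mean(V) = (6 + 8 + 9 + 1) / 4 = 24/4 = 6
  x̄ = (5.25, 6),  deviation x̄ - mu_0 = (5.25, 6) - (8, 2) = (-2.75, 4).

Step 2 — sample covariance matrix, S[i,j] = (1/(n-1)) · Σ_k (x_{k,i} - mean_i) · (x_{k,j} - mean_j), divisor n-1 = 3:
  S[U,U] = ((-4.25)·(-4.25) + (1.75)·(1.75) + (1.75)·(1.75) + (0.75)·(0.75)) / 3 = 24.75/3 = 8.25
  S[U,V] = ((-4.25)·(0) + (1.75)·(2) + (1.75)·(3) + (0.75)·(-5)) / 3 = 5/3 = 1.6667
  S[V,V] = ((0)·(0) + (2)·(2) + (3)·(3) + (-5)·(-5)) / 3 = 38/3 = 12.6667
  S = [[8.25, 1.6667],
 [1.6667, 12.6667]].

Step 3 — invert S. det(S) = 8.25·12.6667 - (1.6667)² = 101.7222.
  S^{-1} = (1/det) · [[d, -b], [-b, a]] = [[0.1245, -0.0164],
 [-0.0164, 0.0811]].

Step 4 — quadratic form (x̄ - mu_0)^T · S^{-1} · (x̄ - mu_0):
  S^{-1} · (x̄ - mu_0) = (-0.408, 0.3695),
  (x̄ - mu_0)^T · [...] = (-2.75)·(-0.408) + (4)·(0.3695) = 2.5998.

Step 5 — scale by n: T² = 4 · 2.5998 = 10.3992.

T² ≈ 10.3992


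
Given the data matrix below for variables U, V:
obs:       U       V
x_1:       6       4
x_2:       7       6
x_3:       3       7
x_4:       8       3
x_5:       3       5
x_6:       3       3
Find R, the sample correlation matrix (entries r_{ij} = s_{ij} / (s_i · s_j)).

Step 1 — column means:
  mean(U) = (6 + 7 + 3 + 8 + 3 + 3) / 6 = 30/6 = 5
  mean(V) = (4 + 6 + 7 + 3 + 5 + 3) / 6 = 28/6 = 4.6667

Step 2 — sample variances and covariances s[i,j] = (1/(n-1)) · Σ_k (x_{k,i} - mean_i) · (x_{k,j} - mean_j), with n-1 = 5:
  s[U,U] = ((1)·(1) + (2)·(2) + (-2)·(-2) + (3)·(3) + (-2)·(-2) + (-2)·(-2)) / 5 = 26/5 = 5.2
  s[U,V] = ((1)·(-0.6667) + (2)·(1.3333) + (-2)·(2.3333) + (3)·(-1.6667) + (-2)·(0.3333) + (-2)·(-1.6667)) / 5 = -5/5 = -1
  s[V,V] = ((-0.6667)·(-0.6667) + (1.3333)·(1.3333) + (2.3333)·(2.3333) + (-1.6667)·(-1.6667) + (0.3333)·(0.3333) + (-1.6667)·(-1.6667)) / 5 = 13.3333/5 = 2.6667
  Sample standard deviations s_i = √(s[i,i]):
  s(U) = √(5.2) = 2.2804
  s(V) = √(2.6667) = 1.633

Step 3 — r_{ij} = s_{ij} / (s_i · s_j):
  r[U,U] = 1 (diagonal).
  r[U,V] = -1 / (2.2804 · 1.633) = -1 / 3.7238 = -0.2685
  r[V,V] = 1 (diagonal).

R is symmetric with unit diagonal. Assembling:

R = [[1, -0.2685],
 [-0.2685, 1]]


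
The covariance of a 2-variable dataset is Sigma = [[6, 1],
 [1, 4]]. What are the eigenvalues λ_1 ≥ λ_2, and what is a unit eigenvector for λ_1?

Step 1 — characteristic polynomial of 2×2 Sigma:
  det(Sigma - λI) = λ² - trace · λ + det = 0.
  trace = 6 + 4 = 10, det = 6·4 - (1)² = 23.
Step 2 — discriminant:
  Δ = trace² - 4·det = 100 - 92 = 8.
Step 3 — eigenvalues:
  λ = (trace ± √Δ)/2 = (10 ± 2.8284)/2,
  λ_1 = 6.4142,  λ_2 = 3.5858.

Step 4 — unit eigenvector for λ_1: solve (Sigma - λ_1 I)v = 0. First row:
  (6 - 6.4142)·v_x + (1)·v_y = 0, i.e. (-0.4142)·v_x + (1)·v_y = 0,
  so v ∝ (b, λ_1 - a) = (1, 0.4142) = u.
  ||u|| = √((1)² + (0.4142)²) = √(1.1716) ≈ 1.0824,
  v_1 = u/||u|| ≈ (0.9239, 0.3827) (||v_1|| = 1).

λ_1 = 6.4142,  λ_2 = 3.5858;  v_1 ≈ (0.9239, 0.3827)
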